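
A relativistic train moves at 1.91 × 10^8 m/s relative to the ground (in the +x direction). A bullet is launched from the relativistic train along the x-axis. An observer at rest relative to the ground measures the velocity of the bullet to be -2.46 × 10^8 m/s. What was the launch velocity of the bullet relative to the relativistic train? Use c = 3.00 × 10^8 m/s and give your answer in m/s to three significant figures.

-2.87 × 10^8 m/s

v = 0.637c, u = -0.820c.
Invert the composition law: u' = (u − v)/(1 − uv/c²).
u' = (-0.820 − 0.637) / (1 − (-0.820)(0.637)) = -1.4567/1.5221 = -0.9570.
u' = -0.9570 × 3.00 × 10^8 m/s.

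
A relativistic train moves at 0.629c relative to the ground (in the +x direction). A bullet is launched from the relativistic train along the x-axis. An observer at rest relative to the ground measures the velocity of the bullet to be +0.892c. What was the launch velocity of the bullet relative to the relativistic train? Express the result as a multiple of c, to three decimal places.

+0.599c

Invert the composition law: u' = (u − v)/(1 − uv/c²).
u' = (0.892 − 0.629) / (1 − (0.892)(0.629)) = 0.2630/0.4389 = 0.5992.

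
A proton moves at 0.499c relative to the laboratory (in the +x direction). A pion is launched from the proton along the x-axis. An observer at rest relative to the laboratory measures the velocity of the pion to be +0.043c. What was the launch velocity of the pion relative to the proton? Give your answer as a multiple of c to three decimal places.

-0.466c

Invert the composition law: u' = (u − v)/(1 − uv/c²).
u' = (0.043 − 0.499) / (1 − (0.043)(0.499)) = -0.4560/0.9785 = -0.4660.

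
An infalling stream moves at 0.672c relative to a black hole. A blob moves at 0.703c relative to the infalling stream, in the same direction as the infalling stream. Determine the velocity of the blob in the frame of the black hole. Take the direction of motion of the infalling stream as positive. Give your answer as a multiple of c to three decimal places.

0.934c

With v = 0.672 and u' = 0.703 (in units of c),
u = (u' + v)/(1 + u'v/c²):
u = (0.703 + 0.672) / (1 + 0.703·0.672) = 1.3750/1.4724 = 0.9338
(Galilean addition would give +1.375c, exceeding c.)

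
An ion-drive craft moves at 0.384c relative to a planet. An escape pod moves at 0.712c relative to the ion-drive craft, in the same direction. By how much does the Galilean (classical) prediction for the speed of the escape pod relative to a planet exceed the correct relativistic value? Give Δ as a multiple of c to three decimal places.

Δ = 0.235c

Galilean: u_cl = 0.712 + 0.384 = 1.0960.
Relativistic: u_rel = (0.712 + 0.384) / (1 + 0.712·0.384) = 1.0960/1.2734 = 0.8607.
Δ = 1.0960 − 0.8607 = 0.2353.
(The classical prediction exceeds c; the relativistic result does not.)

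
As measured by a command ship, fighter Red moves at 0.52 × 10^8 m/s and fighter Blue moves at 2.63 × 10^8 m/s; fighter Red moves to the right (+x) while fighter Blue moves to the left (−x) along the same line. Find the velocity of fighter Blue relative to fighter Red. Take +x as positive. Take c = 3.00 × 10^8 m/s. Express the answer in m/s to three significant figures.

β_A = 0.173, β_B = -0.877 (dividing each by c = 3.00 × 10^8 m/s).
Transform to A's frame with the inverse velocity-addition law: u' = (u − v)/(1 − uv/c²), taking u = β_B and v = β_A.
u' = (-0.877 − 0.173) / (1 − (0.173)(-0.877)) = -1.0500/1.1520 = -0.9115.
u' = -0.9115 × 3.00 × 10^8 m/s.

-2.73 × 10^8 m/s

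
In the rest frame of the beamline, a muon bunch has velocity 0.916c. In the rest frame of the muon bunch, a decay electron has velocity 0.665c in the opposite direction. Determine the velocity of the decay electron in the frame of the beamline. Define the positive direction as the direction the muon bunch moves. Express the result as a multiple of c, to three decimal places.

+0.642c

With v = 0.916 and u' = -0.665 (in units of c),
u = (u' + v)/(1 + u'v/c²):
u = (-0.665 + 0.916) / (1 + (-0.665)·0.916) = 0.2510/0.3909 = 0.6422
(Galilean addition would give +0.251c.)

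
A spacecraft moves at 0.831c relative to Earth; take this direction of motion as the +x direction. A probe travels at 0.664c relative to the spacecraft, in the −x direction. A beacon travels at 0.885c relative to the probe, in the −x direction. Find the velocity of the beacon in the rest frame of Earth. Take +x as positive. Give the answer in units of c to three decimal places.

-0.764c

Apply u = (u' + v)/(1 + u'v/c²) successively, working outward toward Earth.
Start: velocity of the spacecraft relative to Earth = 0.8310c.
Compose with the probe (u' = -0.664 in the spacecraft frame): u_1 = (-0.664 + 0.831) / (1 + (-0.664)·0.831) = 0.1670/0.4482 = 0.3726.
Compose with the beacon (u' = -0.885 in the probe frame): u_2 = (-0.885 + 0.373) / (1 + (-0.885)·0.373) = -0.5124/0.6703 = -0.7645.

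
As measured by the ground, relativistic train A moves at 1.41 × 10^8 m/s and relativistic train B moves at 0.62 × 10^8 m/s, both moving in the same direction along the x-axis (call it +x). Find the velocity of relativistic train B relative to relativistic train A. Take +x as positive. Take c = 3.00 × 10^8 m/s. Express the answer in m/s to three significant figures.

β_A = 0.470, β_B = 0.207 (dividing each by c = 3.00 × 10^8 m/s).
Transform to A's frame with the inverse velocity-addition law: u' = (u − v)/(1 − uv/c²), taking u = β_B and v = β_A.
u' = (0.207 − 0.470) / (1 − (0.470)(0.207)) = -0.2633/0.9029 = -0.2917.
u' = -0.2917 × 3.00 × 10^8 m/s.

-8.75 × 10^7 m/s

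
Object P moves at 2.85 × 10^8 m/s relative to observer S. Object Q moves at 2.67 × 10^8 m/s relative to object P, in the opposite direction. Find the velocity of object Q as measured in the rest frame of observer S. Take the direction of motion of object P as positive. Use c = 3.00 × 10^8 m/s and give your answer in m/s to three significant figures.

+1.17 × 10^8 m/s

In units of c (dividing by 3.00 × 10^8 m/s): v = 0.950, u' = -0.890.
u = (u' + v)/(1 + u'v/c²):
u = (-0.890 + 0.950) / (1 + (-0.890)·0.950) = 0.0600/0.1545 = 0.3883
Converting back: u = 0.3883 × 3.00 × 10^8 m/s.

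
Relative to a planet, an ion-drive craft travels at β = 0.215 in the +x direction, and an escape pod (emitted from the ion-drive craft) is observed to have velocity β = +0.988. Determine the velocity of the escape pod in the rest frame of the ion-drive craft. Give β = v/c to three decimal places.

Invert the composition law: u' = (u − v)/(1 − uv/c²).
u' = (0.988 − 0.215) / (1 − (0.988)(0.215)) = 0.7730/0.7876 = 0.9815.

β = +0.981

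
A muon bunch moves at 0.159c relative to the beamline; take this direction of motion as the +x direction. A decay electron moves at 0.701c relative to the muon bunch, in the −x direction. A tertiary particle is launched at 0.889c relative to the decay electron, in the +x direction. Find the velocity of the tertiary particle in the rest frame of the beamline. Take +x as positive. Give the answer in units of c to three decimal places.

+0.610c

Apply u = (u' + v)/(1 + u'v/c²) successively, working outward toward the beamline.
Start: velocity of the muon bunch relative to the beamline = 0.1590c.
Compose with the decay electron (u' = -0.701 in the muon bunch frame): u_1 = (-0.701 + 0.159) / (1 + (-0.701)·0.159) = -0.5420/0.8885 = -0.6100.
Compose with the tertiary particle (u' = 0.889 in the decay electron frame): u_2 = (0.889 + (-0.610)) / (1 + 0.889·(-0.610)) = 0.2790/0.4577 = 0.6096.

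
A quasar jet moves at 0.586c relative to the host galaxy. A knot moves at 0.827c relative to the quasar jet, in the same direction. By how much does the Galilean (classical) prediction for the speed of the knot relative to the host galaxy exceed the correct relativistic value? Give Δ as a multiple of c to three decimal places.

Galilean: u_cl = 0.827 + 0.586 = 1.4130.
Relativistic: u_rel = (0.827 + 0.586) / (1 + 0.827·0.586) = 1.4130/1.4846 = 0.9518.
Δ = 1.4130 − 0.9518 = 0.4612.
(The classical prediction exceeds c; the relativistic result does not.)

Δ = 0.461c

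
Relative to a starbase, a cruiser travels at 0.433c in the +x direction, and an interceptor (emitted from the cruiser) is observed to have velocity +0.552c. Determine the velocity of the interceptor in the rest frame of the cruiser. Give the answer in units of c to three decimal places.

Invert the composition law: u' = (u − v)/(1 − uv/c²).
u' = (0.552 − 0.433) / (1 − (0.552)(0.433)) = 0.1190/0.7610 = 0.1564.

+0.156c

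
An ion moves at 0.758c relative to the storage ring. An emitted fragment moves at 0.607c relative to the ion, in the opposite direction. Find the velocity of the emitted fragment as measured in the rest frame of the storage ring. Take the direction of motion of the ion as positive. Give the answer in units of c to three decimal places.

+0.280c

With v = 0.758 and u' = -0.607 (in units of c),
u = (u' + v)/(1 + u'v/c²):
u = (-0.607 + 0.758) / (1 + (-0.607)·0.758) = 0.1510/0.5399 = 0.2797
(Galilean addition would give +0.151c.)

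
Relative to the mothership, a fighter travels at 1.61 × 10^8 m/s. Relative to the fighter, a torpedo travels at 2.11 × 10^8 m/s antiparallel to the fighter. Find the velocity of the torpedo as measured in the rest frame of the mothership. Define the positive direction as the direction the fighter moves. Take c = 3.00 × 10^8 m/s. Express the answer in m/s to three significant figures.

-8.03 × 10^7 m/s

In units of c (dividing by 3.00 × 10^8 m/s): v = 0.537, u' = -0.703.
u = (u' + v)/(1 + u'v/c²):
u = (-0.703 + 0.537) / (1 + (-0.703)·0.537) = -0.1667/0.6225 = -0.2677
(Galilean addition would give -0.167c.)
Converting back: u = -0.2677 × 3.00 × 10^8 m/s.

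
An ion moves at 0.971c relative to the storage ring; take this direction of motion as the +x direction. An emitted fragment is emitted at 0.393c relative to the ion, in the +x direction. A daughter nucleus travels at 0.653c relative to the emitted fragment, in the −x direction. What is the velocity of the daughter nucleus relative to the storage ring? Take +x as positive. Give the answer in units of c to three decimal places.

+0.941c

Apply u = (u' + v)/(1 + u'v/c²) successively, working outward toward the storage ring.
Start: velocity of the ion relative to the storage ring = 0.9710c.
Compose with the emitted fragment (u' = 0.393 in the ion frame): u_1 = (0.393 + 0.971) / (1 + 0.393·0.971) = 1.3640/1.3816 = 0.9873.
Compose with the daughter nucleus (u' = -0.653 in the emitted fragment frame): u_2 = (-0.653 + 0.987) / (1 + (-0.653)·0.987) = 0.3343/0.3553 = 0.9407.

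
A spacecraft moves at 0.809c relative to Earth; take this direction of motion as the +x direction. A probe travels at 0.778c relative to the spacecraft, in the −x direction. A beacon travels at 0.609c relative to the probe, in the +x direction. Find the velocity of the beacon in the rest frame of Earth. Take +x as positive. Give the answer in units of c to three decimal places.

Apply u = (u' + v)/(1 + u'v/c²) successively, working outward toward Earth.
Start: velocity of the spacecraft relative to Earth = 0.8090c.
Compose with the probe (u' = -0.778 in the spacecraft frame): u_1 = (-0.778 + 0.809) / (1 + (-0.778)·0.809) = 0.0310/0.3706 = 0.0836.
Compose with the beacon (u' = 0.609 in the probe frame): u_2 = (0.609 + 0.084) / (1 + 0.609·0.084) = 0.6926/1.0509 = 0.6591.

+0.659c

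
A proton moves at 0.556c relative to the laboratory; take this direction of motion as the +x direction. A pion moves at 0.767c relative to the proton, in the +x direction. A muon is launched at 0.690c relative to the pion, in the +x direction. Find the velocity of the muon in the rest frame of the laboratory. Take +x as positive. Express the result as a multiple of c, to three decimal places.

0.986c

Apply u = (u' + v)/(1 + u'v/c²) successively, working outward toward the laboratory.
Start: velocity of the proton relative to the laboratory = 0.5560c.
Compose with the pion (u' = 0.767 in the proton frame): u_1 = (0.767 + 0.556) / (1 + 0.767·0.556) = 1.3230/1.4265 = 0.9275.
Compose with the muon (u' = 0.690 in the pion frame): u_2 = (0.690 + 0.927) / (1 + 0.690·0.927) = 1.6175/1.6400 = 0.9863.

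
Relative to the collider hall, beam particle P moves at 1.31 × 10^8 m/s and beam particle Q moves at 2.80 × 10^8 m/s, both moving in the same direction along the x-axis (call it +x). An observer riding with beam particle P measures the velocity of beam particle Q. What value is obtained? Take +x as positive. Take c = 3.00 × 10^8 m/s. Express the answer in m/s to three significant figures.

β_A = 0.437, β_B = 0.933 (dividing each by c = 3.00 × 10^8 m/s).
Transform to A's frame with the inverse velocity-addition law: u' = (u − v)/(1 − uv/c²), taking u = β_B and v = β_A.
u' = (0.933 − 0.437) / (1 − (0.437)(0.933)) = 0.4967/0.5924 = 0.8383.
u' = 0.8383 × 3.00 × 10^8 m/s.

+2.52 × 10^8 m/s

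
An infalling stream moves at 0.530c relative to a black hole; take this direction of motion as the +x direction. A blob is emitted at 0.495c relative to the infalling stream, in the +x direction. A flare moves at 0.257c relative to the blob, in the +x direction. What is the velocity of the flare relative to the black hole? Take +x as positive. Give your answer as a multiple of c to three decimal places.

Apply u = (u' + v)/(1 + u'v/c²) successively, working outward toward the black hole.
Start: velocity of the infalling stream relative to the black hole = 0.5300c.
Compose with the blob (u' = 0.495 in the infalling stream frame): u_1 = (0.495 + 0.530) / (1 + 0.495·0.530) = 1.0250/1.2624 = 0.8120.
Compose with the flare (u' = 0.257 in the blob frame): u_2 = (0.257 + 0.812) / (1 + 0.257·0.812) = 1.0690/1.2087 = 0.8844.

0.884c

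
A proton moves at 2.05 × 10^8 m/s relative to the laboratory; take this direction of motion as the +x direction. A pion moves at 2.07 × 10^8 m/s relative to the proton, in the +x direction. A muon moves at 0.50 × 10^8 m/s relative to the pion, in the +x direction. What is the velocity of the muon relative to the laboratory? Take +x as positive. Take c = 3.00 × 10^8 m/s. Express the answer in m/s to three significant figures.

Apply u = (u' + v)/(1 + u'v/c²) successively, working outward toward the laboratory.
(Dividing each given speed by c = 3.00 × 10^8 m/s to work in units of c.)
Start: velocity of the proton relative to the laboratory = 0.6833c.
Compose with the pion (u' = 0.690 in the proton frame): u_1 = (0.690 + 0.683) / (1 + 0.690·0.683) = 1.3733/1.4715 = 0.9333.
Compose with the muon (u' = 0.167 in the pion frame): u_2 = (0.167 + 0.933) / (1 + 0.167·0.933) = 1.1000/1.1555 = 0.9519.
So u = 0.9519 × 3.00 × 10^8 m/s.

2.86 × 10^8 m/s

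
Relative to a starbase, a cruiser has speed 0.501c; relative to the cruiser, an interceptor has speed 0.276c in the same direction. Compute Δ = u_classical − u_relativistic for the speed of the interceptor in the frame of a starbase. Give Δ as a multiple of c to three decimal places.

Galilean: u_cl = 0.276 + 0.501 = 0.7770.
Relativistic: u_rel = (0.276 + 0.501) / (1 + 0.276·0.501) = 0.7770/1.1383 = 0.6826.
Δ = 0.7770 − 0.6826 = 0.0944.

Δ = 0.094c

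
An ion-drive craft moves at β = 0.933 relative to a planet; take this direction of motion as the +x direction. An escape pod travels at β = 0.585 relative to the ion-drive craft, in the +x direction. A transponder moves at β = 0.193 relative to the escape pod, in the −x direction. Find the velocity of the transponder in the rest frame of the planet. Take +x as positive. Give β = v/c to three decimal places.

β = +0.974

Apply u = (u' + v)/(1 + u'v/c²) successively, working outward toward the planet.
Start: velocity of the ion-drive craft relative to the planet = 0.9330c.
Compose with the escape pod (u' = 0.585 in the ion-drive craft frame): u_1 = (0.585 + 0.933) / (1 + 0.585·0.933) = 1.5180/1.5458 = 0.9820.
Compose with the transponder (u' = -0.193 in the escape pod frame): u_2 = (-0.193 + 0.982) / (1 + (-0.193)·0.982) = 0.7890/0.8105 = 0.9735.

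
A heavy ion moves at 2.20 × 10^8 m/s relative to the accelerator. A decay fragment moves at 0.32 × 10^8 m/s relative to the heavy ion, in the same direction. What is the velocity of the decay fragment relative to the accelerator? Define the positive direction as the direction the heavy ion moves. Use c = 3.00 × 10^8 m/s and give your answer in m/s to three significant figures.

In units of c (dividing by 3.00 × 10^8 m/s): v = 0.733, u' = 0.107.
u = (u' + v)/(1 + u'v/c²):
u = (0.107 + 0.733) / (1 + 0.107·0.733) = 0.8400/1.0782 = 0.7791
(Galilean addition would give +0.840c.)
Converting back: u = 0.7791 × 3.00 × 10^8 m/s.

2.34 × 10^8 m/s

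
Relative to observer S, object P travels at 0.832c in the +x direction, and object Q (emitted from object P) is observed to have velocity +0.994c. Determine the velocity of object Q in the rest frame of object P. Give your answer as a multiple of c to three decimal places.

Invert the composition law: u' = (u − v)/(1 − uv/c²).
u' = (0.994 − 0.832) / (1 − (0.994)(0.832)) = 0.1620/0.1730 = 0.9365.

+0.936c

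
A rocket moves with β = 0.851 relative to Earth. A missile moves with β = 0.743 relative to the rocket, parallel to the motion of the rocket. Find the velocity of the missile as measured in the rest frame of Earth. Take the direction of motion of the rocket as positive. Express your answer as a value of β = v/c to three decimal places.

With v = 0.851 and u' = 0.743 (in units of c),
u = (u' + v)/(1 + u'v/c²):
u = (0.743 + 0.851) / (1 + 0.743·0.851) = 1.5940/1.6323 = 0.9765
(Galilean addition would give +1.594c, exceeding c.)

β = 0.977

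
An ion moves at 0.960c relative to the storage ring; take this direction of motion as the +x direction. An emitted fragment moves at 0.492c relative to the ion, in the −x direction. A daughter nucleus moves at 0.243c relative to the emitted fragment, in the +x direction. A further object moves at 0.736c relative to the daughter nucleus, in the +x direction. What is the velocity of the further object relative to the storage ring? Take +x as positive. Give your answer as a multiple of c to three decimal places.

+0.989c

Apply u = (u' + v)/(1 + u'v/c²) successively, working outward toward the storage ring.
Start: velocity of the ion relative to the storage ring = 0.9600c.
Compose with the emitted fragment (u' = -0.492 in the ion frame): u_1 = (-0.492 + 0.960) / (1 + (-0.492)·0.960) = 0.4680/0.5277 = 0.8869.
Compose with the daughter nucleus (u' = 0.243 in the emitted fragment frame): u_2 = (0.243 + 0.887) / (1 + 0.243·0.887) = 1.1299/1.2155 = 0.9296.
Compose with the further object (u' = 0.736 in the daughter nucleus frame): u_3 = (0.736 + 0.930) / (1 + 0.736·0.930) = 1.6656/1.6842 = 0.9890.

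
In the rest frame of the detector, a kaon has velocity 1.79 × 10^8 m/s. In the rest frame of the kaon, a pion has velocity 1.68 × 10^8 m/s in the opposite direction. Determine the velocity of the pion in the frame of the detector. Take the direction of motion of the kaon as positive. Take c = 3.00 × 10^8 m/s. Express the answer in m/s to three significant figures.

In units of c (dividing by 3.00 × 10^8 m/s): v = 0.597, u' = -0.560.
u = (u' + v)/(1 + u'v/c²):
u = (-0.560 + 0.597) / (1 + (-0.560)·0.597) = 0.0367/0.6659 = 0.0551
(Galilean addition would give +0.037c.)
Converting back: u = 0.0551 × 3.00 × 10^8 m/s.

+1.65 × 10^7 m/s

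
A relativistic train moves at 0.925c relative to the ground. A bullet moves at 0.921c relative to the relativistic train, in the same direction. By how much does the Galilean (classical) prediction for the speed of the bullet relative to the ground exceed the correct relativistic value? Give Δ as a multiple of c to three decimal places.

Δ = 0.849c

Galilean: u_cl = 0.921 + 0.925 = 1.8460.
Relativistic: u_rel = (0.921 + 0.925) / (1 + 0.921·0.925) = 1.8460/1.8519 = 0.9968.
Δ = 1.8460 − 0.9968 = 0.8492.
(The classical prediction exceeds c; the relativistic result does not.)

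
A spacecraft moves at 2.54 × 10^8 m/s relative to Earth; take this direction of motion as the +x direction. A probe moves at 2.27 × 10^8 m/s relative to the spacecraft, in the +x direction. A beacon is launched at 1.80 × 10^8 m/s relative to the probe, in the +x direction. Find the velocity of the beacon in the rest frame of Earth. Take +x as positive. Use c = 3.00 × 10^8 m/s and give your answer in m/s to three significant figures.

Apply u = (u' + v)/(1 + u'v/c²) successively, working outward toward Earth.
(Dividing each given speed by c = 3.00 × 10^8 m/s to work in units of c.)
Start: velocity of the spacecraft relative to Earth = 0.8467c.
Compose with the probe (u' = 0.757 in the spacecraft frame): u_1 = (0.757 + 0.847) / (1 + 0.757·0.847) = 1.6033/1.6406 = 0.9773.
Compose with the beacon (u' = 0.600 in the probe frame): u_2 = (0.600 + 0.977) / (1 + 0.600·0.977) = 1.5773/1.5864 = 0.9943.
So u = 0.9943 × 3.00 × 10^8 m/s.

2.98 × 10^8 m/s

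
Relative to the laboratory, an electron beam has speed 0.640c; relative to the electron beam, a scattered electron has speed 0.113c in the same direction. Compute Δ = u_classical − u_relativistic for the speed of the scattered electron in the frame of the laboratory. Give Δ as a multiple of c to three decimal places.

Galilean: u_cl = 0.113 + 0.640 = 0.7530.
Relativistic: u_rel = (0.113 + 0.640) / (1 + 0.113·0.640) = 0.7530/1.0723 = 0.7022.
Δ = 0.7530 − 0.7022 = 0.0508.

Δ = 0.051c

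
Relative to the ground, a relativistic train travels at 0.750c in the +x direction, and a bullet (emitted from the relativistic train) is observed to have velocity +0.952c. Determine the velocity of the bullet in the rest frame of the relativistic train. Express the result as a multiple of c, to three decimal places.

+0.706c

Invert the composition law: u' = (u − v)/(1 − uv/c²).
u' = (0.952 − 0.750) / (1 − (0.952)(0.750)) = 0.2020/0.2860 = 0.7063.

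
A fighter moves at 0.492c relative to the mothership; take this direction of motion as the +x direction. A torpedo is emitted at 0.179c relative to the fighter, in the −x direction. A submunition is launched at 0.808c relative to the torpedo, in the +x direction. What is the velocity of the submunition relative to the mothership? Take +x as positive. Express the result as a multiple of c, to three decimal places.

+0.901c

Apply u = (u' + v)/(1 + u'v/c²) successively, working outward toward the mothership.
Start: velocity of the fighter relative to the mothership = 0.4920c.
Compose with the torpedo (u' = -0.179 in the fighter frame): u_1 = (-0.179 + 0.492) / (1 + (-0.179)·0.492) = 0.3130/0.9119 = 0.3432.
Compose with the submunition (u' = 0.808 in the torpedo frame): u_2 = (0.808 + 0.343) / (1 + 0.808·0.343) = 1.1512/1.2773 = 0.9013.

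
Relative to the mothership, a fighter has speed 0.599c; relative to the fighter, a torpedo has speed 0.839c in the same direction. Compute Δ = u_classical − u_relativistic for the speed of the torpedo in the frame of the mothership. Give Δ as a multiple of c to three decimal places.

Galilean: u_cl = 0.839 + 0.599 = 1.4380.
Relativistic: u_rel = (0.839 + 0.599) / (1 + 0.839·0.599) = 1.4380/1.5026 = 0.9570.
Δ = 1.4380 − 0.9570 = 0.4810.
(The classical prediction exceeds c; the relativistic result does not.)

Δ = 0.481c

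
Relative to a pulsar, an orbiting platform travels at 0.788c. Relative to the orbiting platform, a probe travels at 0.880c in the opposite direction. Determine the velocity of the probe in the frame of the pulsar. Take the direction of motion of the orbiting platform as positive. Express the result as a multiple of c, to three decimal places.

-0.300c

With v = 0.788 and u' = -0.880 (in units of c),
u = (u' + v)/(1 + u'v/c²):
u = (-0.880 + 0.788) / (1 + (-0.880)·0.788) = -0.0920/0.3066 = -0.3001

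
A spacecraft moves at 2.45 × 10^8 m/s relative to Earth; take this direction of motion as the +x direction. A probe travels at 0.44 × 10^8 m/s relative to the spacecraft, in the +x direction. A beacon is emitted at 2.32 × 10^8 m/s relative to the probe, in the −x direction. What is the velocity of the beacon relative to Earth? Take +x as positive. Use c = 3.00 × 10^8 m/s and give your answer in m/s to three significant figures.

Apply u = (u' + v)/(1 + u'v/c²) successively, working outward toward Earth.
(Dividing each given speed by c = 3.00 × 10^8 m/s to work in units of c.)
Start: velocity of the spacecraft relative to Earth = 0.8167c.
Compose with the probe (u' = 0.147 in the spacecraft frame): u_1 = (0.147 + 0.817) / (1 + 0.147·0.817) = 0.9633/1.1198 = 0.8603.
Compose with the beacon (u' = -0.773 in the probe frame): u_2 = (-0.773 + 0.860) / (1 + (-0.773)·0.860) = 0.0870/0.3347 = 0.2598.
So u = 0.2598 × 3.00 × 10^8 m/s.

+7.79 × 10^7 m/s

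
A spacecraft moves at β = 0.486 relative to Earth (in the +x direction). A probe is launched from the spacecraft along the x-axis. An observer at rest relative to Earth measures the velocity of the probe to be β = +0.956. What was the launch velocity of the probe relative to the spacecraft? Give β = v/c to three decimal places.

β = +0.878

Invert the composition law: u' = (u − v)/(1 − uv/c²).
u' = (0.956 − 0.486) / (1 − (0.956)(0.486)) = 0.4700/0.5354 = 0.8779.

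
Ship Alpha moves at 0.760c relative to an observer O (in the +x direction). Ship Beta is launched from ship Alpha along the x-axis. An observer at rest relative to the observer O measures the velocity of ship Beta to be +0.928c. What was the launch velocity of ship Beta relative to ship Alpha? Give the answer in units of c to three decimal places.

Invert the composition law: u' = (u − v)/(1 − uv/c²).
u' = (0.928 − 0.760) / (1 − (0.928)(0.760)) = 0.1680/0.2947 = 0.5700.

+0.570c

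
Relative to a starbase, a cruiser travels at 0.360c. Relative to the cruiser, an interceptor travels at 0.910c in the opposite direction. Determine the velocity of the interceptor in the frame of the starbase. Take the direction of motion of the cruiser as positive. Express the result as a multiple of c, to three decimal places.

-0.818c

With v = 0.360 and u' = -0.910 (in units of c),
u = (u' + v)/(1 + u'v/c²):
u = (-0.910 + 0.360) / (1 + (-0.910)·0.360) = -0.5500/0.6724 = -0.8180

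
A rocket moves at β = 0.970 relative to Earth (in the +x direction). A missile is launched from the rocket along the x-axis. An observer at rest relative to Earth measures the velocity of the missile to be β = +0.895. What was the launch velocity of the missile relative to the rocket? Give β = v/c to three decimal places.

β = -0.569

Invert the composition law: u' = (u − v)/(1 − uv/c²).
u' = (0.895 − 0.970) / (1 − (0.895)(0.970)) = -0.0750/0.1318 = -0.5688.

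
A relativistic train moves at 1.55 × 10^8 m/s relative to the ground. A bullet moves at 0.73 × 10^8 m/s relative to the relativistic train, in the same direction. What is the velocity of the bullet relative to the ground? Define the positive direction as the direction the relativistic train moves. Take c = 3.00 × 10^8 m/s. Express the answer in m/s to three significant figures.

2.03 × 10^8 m/s

In units of c (dividing by 3.00 × 10^8 m/s): v = 0.517, u' = 0.243.
u = (u' + v)/(1 + u'v/c²):
u = (0.243 + 0.517) / (1 + 0.243·0.517) = 0.7600/1.1257 = 0.6751
Converting back: u = 0.6751 × 3.00 × 10^8 m/s.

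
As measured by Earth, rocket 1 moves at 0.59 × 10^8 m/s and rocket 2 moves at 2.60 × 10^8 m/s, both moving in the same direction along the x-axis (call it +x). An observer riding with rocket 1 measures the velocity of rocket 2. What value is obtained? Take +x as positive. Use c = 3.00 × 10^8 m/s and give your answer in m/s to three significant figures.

β_A = 0.197, β_B = 0.867 (dividing each by c = 3.00 × 10^8 m/s).
Transform to A's frame with the inverse velocity-addition law: u' = (u − v)/(1 − uv/c²), taking u = β_B and v = β_A.
u' = (0.867 − 0.197) / (1 − (0.197)(0.867)) = 0.6700/0.8296 = 0.8077.
u' = 0.8077 × 3.00 × 10^8 m/s.

+2.42 × 10^8 m/s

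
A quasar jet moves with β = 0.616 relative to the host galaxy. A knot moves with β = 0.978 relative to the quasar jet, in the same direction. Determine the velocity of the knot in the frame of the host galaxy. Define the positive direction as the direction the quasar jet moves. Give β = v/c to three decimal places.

β = 0.995

With v = 0.616 and u' = 0.978 (in units of c),
u = (u' + v)/(1 + u'v/c²):
u = (0.978 + 0.616) / (1 + 0.978·0.616) = 1.5940/1.6024 = 0.9947
(Galilean addition would give +1.594c, exceeding c.)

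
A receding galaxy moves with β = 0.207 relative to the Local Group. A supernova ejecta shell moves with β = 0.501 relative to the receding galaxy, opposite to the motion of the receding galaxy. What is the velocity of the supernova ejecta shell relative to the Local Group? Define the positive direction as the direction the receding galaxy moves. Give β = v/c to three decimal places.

With v = 0.207 and u' = -0.501 (in units of c),
u = (u' + v)/(1 + u'v/c²):
u = (-0.501 + 0.207) / (1 + (-0.501)·0.207) = -0.2940/0.8963 = -0.3280

β = -0.328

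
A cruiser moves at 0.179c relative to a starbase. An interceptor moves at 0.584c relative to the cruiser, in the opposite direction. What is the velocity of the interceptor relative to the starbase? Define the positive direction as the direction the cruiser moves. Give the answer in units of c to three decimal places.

-0.452c

With v = 0.179 and u' = -0.584 (in units of c),
u = (u' + v)/(1 + u'v/c²):
u = (-0.584 + 0.179) / (1 + (-0.584)·0.179) = -0.4050/0.8955 = -0.4523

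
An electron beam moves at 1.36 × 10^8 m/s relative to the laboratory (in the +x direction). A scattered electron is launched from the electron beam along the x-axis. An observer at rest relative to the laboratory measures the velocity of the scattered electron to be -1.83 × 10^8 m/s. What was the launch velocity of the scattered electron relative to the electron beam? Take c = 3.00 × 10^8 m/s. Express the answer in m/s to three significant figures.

v = 0.453c, u = -0.610c.
Invert the composition law: u' = (u − v)/(1 − uv/c²).
u' = (-0.610 − 0.453) / (1 − (-0.610)(0.453)) = -1.0633/1.2765 = -0.8330.
u' = -0.8330 × 3.00 × 10^8 m/s.

-2.50 × 10^8 m/s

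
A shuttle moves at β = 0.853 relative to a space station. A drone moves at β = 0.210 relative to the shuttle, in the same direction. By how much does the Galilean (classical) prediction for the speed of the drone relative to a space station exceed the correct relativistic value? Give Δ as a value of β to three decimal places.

Δ = 0.161

Galilean: u_cl = 0.210 + 0.853 = 1.0630.
Relativistic: u_rel = (0.210 + 0.853) / (1 + 0.210·0.853) = 1.0630/1.1791 = 0.9015.
Δ = 1.0630 − 0.9015 = 0.1615.
(The classical prediction exceeds c; the relativistic result does not.)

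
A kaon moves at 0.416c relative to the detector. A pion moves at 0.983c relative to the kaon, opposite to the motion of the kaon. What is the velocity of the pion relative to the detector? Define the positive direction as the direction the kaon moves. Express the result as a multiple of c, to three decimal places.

With v = 0.416 and u' = -0.983 (in units of c),
u = (u' + v)/(1 + u'v/c²):
u = (-0.983 + 0.416) / (1 + (-0.983)·0.416) = -0.5670/0.5911 = -0.9593
(Galilean addition would give -0.567c.)

-0.959c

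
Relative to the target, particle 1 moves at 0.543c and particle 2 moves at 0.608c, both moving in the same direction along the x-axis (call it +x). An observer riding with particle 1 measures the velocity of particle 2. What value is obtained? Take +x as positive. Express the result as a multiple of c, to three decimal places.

β_A = 0.543, β_B = 0.608.
Transform to A's frame with the inverse velocity-addition law: u' = (u − v)/(1 − uv/c²), taking u = β_B and v = β_A.
u' = (0.608 − 0.543) / (1 − (0.543)(0.608)) = 0.0650/0.6699 = 0.0970.

+0.097c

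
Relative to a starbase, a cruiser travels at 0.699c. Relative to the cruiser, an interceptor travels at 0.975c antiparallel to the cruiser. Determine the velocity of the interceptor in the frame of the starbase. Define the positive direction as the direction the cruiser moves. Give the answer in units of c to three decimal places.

With v = 0.699 and u' = -0.975 (in units of c),
u = (u' + v)/(1 + u'v/c²):
u = (-0.975 + 0.699) / (1 + (-0.975)·0.699) = -0.2760/0.3185 = -0.8666

-0.867c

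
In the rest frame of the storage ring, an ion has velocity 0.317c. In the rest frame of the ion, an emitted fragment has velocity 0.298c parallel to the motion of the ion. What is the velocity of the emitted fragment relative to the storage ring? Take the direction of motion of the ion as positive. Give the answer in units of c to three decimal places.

0.562c

With v = 0.317 and u' = 0.298 (in units of c),
u = (u' + v)/(1 + u'v/c²):
u = (0.298 + 0.317) / (1 + 0.298·0.317) = 0.6150/1.0945 = 0.5619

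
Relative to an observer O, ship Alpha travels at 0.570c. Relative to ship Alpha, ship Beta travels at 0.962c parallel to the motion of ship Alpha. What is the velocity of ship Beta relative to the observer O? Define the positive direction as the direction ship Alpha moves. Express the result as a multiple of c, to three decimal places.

With v = 0.570 and u' = 0.962 (in units of c),
u = (u' + v)/(1 + u'v/c²):
u = (0.962 + 0.570) / (1 + 0.962·0.570) = 1.5320/1.5483 = 0.9894

0.989c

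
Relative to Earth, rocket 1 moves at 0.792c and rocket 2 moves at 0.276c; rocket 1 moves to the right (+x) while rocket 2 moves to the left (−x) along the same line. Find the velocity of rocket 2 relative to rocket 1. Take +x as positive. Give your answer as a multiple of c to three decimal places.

-0.876c

β_A = 0.792, β_B = -0.276.
Transform to A's frame with the inverse velocity-addition law: u' = (u − v)/(1 − uv/c²), taking u = β_B and v = β_A.
u' = (-0.276 − 0.792) / (1 − (0.792)(-0.276)) = -1.0680/1.2186 = -0.8764.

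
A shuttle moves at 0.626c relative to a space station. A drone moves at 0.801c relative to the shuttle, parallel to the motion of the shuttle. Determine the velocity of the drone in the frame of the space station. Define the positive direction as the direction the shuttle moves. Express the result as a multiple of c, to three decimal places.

With v = 0.626 and u' = 0.801 (in units of c),
u = (u' + v)/(1 + u'v/c²):
u = (0.801 + 0.626) / (1 + 0.801·0.626) = 1.4270/1.5014 = 0.9504

0.950c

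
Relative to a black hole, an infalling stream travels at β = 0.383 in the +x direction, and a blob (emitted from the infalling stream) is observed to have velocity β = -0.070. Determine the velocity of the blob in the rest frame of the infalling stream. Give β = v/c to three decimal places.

β = -0.441

Invert the composition law: u' = (u − v)/(1 − uv/c²).
u' = (-0.070 − 0.383) / (1 − (-0.070)(0.383)) = -0.4530/1.0268 = -0.4412.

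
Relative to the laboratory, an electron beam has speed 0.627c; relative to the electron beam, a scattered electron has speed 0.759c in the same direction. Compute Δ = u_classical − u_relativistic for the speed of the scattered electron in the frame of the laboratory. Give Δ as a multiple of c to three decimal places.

Galilean: u_cl = 0.759 + 0.627 = 1.3860.
Relativistic: u_rel = (0.759 + 0.627) / (1 + 0.759·0.627) = 1.3860/1.4759 = 0.9391.
Δ = 1.3860 − 0.9391 = 0.4469.
(The classical prediction exceeds c; the relativistic result does not.)

Δ = 0.447c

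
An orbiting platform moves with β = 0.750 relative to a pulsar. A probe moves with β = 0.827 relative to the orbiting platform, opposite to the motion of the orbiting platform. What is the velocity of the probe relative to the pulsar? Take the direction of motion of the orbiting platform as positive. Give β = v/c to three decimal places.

β = -0.203

With v = 0.750 and u' = -0.827 (in units of c),
u = (u' + v)/(1 + u'v/c²):
u = (-0.827 + 0.750) / (1 + (-0.827)·0.750) = -0.0770/0.3797 = -0.2028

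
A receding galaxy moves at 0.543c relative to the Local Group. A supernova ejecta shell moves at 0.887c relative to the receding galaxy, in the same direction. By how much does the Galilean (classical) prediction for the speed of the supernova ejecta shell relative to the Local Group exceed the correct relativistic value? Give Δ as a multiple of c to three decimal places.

Galilean: u_cl = 0.887 + 0.543 = 1.4300.
Relativistic: u_rel = (0.887 + 0.543) / (1 + 0.887·0.543) = 1.4300/1.4816 = 0.9651.
Δ = 1.4300 − 0.9651 = 0.4649.
(The classical prediction exceeds c; the relativistic result does not.)

Δ = 0.465c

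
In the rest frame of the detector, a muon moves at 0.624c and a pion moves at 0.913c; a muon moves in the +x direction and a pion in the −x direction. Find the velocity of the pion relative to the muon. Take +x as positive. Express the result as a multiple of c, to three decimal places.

-0.979c

β_A = 0.624, β_B = -0.913.
Transform to A's frame with the inverse velocity-addition law: u' = (u − v)/(1 − uv/c²), taking u = β_B and v = β_A.
u' = (-0.913 − 0.624) / (1 − (0.624)(-0.913)) = -1.5370/1.5697 = -0.9792.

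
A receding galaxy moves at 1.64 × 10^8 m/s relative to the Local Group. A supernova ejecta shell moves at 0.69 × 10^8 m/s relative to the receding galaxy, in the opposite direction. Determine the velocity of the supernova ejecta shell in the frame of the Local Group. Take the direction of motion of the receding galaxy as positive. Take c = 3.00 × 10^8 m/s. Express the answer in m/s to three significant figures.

+1.09 × 10^8 m/s

In units of c (dividing by 3.00 × 10^8 m/s): v = 0.547, u' = -0.230.
u = (u' + v)/(1 + u'v/c²):
u = (-0.230 + 0.547) / (1 + (-0.230)·0.547) = 0.3167/0.8743 = 0.3622
Converting back: u = 0.3622 × 3.00 × 10^8 m/s.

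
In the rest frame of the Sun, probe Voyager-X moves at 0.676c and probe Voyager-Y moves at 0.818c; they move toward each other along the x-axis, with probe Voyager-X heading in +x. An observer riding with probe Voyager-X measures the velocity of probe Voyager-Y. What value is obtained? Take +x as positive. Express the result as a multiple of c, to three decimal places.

β_A = 0.676, β_B = -0.818.
Transform to A's frame with the inverse velocity-addition law: u' = (u − v)/(1 − uv/c²), taking u = β_B and v = β_A.
u' = (-0.818 − 0.676) / (1 − (0.676)(-0.818)) = -1.4940/1.5530 = -0.9620.

-0.962c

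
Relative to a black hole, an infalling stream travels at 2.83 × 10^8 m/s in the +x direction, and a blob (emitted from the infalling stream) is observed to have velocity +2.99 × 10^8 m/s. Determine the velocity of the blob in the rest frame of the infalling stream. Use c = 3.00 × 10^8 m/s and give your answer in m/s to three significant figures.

v = 0.943c, u = 0.997c.
Invert the composition law: u' = (u − v)/(1 − uv/c²).
u' = (0.997 − 0.943) / (1 − (0.997)(0.943)) = 0.0533/0.0598 = 0.8917.
u' = 0.8917 × 3.00 × 10^8 m/s.

+2.68 × 10^8 m/s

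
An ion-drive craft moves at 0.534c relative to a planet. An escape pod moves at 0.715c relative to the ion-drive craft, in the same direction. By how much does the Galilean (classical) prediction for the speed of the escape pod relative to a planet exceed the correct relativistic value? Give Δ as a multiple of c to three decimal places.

Δ = 0.345c

Galilean: u_cl = 0.715 + 0.534 = 1.2490.
Relativistic: u_rel = (0.715 + 0.534) / (1 + 0.715·0.534) = 1.2490/1.3818 = 0.9039.
Δ = 1.2490 − 0.9039 = 0.3451.
(The classical prediction exceeds c; the relativistic result does not.)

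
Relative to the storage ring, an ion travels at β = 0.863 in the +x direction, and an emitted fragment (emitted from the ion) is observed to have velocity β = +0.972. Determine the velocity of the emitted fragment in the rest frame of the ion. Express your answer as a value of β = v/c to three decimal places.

Invert the composition law: u' = (u − v)/(1 − uv/c²).
u' = (0.972 − 0.863) / (1 − (0.972)(0.863)) = 0.1090/0.1612 = 0.6763.

β = +0.676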